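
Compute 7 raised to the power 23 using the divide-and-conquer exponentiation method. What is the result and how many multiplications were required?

Computing 7^23 by squaring (build up from 7^1; each line after the first costs one multiplication):

7^1 = 7
7^2 = (7^1)^2 = 7^2 = 49
7^4 = (7^2)^2 = 49^2 = 2401
7^5 = 7 * 7^4 = 7 * 2401 = 16807
7^10 = (7^5)^2 = 16807^2 = 282475249
7^11 = 7 * 7^10 = 7 * 282475249 = 1977326743
7^22 = (7^11)^2 = 1977326743^2 = 3909821048582988049
7^23 = 7 * 7^22 = 7 * 3909821048582988049 = 27368747340080916343

Result: 27368747340080916343
Multiplications needed: 7 (7 lines after 7^1)

7^23 = 27368747340080916343. Using exponentiation by squaring, this requires 7 multiplications. The key idea: if the exponent is even, square the half-power; if odd, multiply by the base once.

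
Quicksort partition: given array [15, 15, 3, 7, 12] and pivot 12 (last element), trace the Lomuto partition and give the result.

Lomuto partition with pivot = 12:

Initial array: [15, 15, 3, 7, 12]

arr[0]=15 > 12: no swap
arr[1]=15 > 12: no swap
arr[2]=3 <= 12: swap with position 0, array becomes [3, 15, 15, 7, 12]
arr[3]=7 <= 12: swap with position 1, array becomes [3, 7, 15, 15, 12]

Place pivot at position 2: [3, 7, 12, 15, 15]
Pivot position: 2

After partitioning with pivot 12, the array becomes [3, 7, 12, 15, 15]. The pivot is placed at index 2. All elements to the left of the pivot are <= 12, and all elements to the right are > 12.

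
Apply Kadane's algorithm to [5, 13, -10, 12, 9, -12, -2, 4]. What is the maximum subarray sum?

Using Kadane's algorithm on [5, 13, -10, 12, 9, -12, -2, 4]:

Scanning through the array:
Position 1 (value 13): max_ending_here = 18, max_so_far = 18
Position 2 (value -10): max_ending_here = 8, max_so_far = 18
Position 3 (value 12): max_ending_here = 20, max_so_far = 20
Position 4 (value 9): max_ending_here = 29, max_so_far = 29
Position 5 (value -12): max_ending_here = 17, max_so_far = 29
Position 6 (value -2): max_ending_here = 15, max_so_far = 29
Position 7 (value 4): max_ending_here = 19, max_so_far = 29

Maximum subarray: [5, 13, -10, 12, 9]
Maximum sum: 29

The maximum subarray is [5, 13, -10, 12, 9] with sum 29. This subarray runs from index 0 to index 4.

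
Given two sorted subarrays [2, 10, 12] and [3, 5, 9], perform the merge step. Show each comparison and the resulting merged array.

Merging process:

Compare 2 vs 3: take 2 from left. Merged: [2]
Compare 10 vs 3: take 3 from right. Merged: [2, 3]
Compare 10 vs 5: take 5 from right. Merged: [2, 3, 5]
Compare 10 vs 9: take 9 from right. Merged: [2, 3, 5, 9]
Append remaining from left: [10, 12]. Merged: [2, 3, 5, 9, 10, 12]

Final merged array: [2, 3, 5, 9, 10, 12]
Total comparisons: 4

The merged array is [2, 3, 5, 9, 10, 12], requiring 4 comparisons. The merge step runs in O(n) time where n is the total number of elements.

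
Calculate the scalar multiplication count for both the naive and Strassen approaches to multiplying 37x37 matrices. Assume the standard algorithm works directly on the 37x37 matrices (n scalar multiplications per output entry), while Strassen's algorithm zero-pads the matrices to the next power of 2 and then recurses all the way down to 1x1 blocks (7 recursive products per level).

Matrix multiplication for 37x37 matrices:

Strassen's algorithm requires power-of-2 dimensions. Pad 37x37 to 64x64 (next power of 2).

Standard algorithm: 37^3 = 50653 multiplications
Strassen's algorithm: 7^(log2(64)) = 7^6 = 117649 multiplications
Difference: 50653 - 117649 = -66996 (Strassen uses MORE here due to padding overhead — for small or just-over-power-of-2 n, padding can outweigh the per-level savings)

Standard: 50653 multiplications (37^3). Strassen: 117649 multiplications (7^6, after padding to 64x64). Strassen reduces 8 recursive multiplications to 7 at each level.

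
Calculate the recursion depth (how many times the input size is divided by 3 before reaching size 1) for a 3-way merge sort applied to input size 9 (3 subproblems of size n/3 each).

For divide and conquer with division factor 3:

Problem sizes at each level:
Level 0: 9
Level 1: 3
Level 2: 1

The root is level 0 and the size-1 base case is level 2 (the tree spans levels 0 through 2, i.e. 3 levels counting the root), so the depth is the number of divisions: log_3(9) = 2

The recursion tree depth is log_3(9) = 2. At each level, the problem size is divided by 3, so it takes 2 divisions to reduce to a base case of size 1. The algorithm makes 3 recursive calls at each level.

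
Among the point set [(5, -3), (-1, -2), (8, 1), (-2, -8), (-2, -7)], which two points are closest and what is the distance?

Computing all pairwise distances among 5 points:

d((5, -3), (-1, -2)) = 6.0828
d((5, -3), (8, 1)) = 5.0
d((5, -3), (-2, -8)) = 8.6023
d((5, -3), (-2, -7)) = 8.0623
d((-1, -2), (8, 1)) = 9.4868
d((-1, -2), (-2, -8)) = 6.0828
d((-1, -2), (-2, -7)) = 5.099
d((8, 1), (-2, -8)) = 13.4536
d((8, 1), (-2, -7)) = 12.8062
d((-2, -8), (-2, -7)) = 1.0 <-- minimum

Closest pair: (-2, -8) and (-2, -7) with distance 1.0

The closest pair is (-2, -8) and (-2, -7) with Euclidean distance 1.0. For 5 points, brute-force pairwise comparison is shown above. For large n, the divide-and-conquer algorithm (sort by x, recurse on halves, check the dividing strip) achieves O(n log n).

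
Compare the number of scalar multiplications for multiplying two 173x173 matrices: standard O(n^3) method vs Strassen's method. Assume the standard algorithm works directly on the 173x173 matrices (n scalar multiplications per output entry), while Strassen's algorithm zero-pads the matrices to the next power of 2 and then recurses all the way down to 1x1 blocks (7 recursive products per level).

Matrix multiplication for 173x173 matrices:

Strassen's algorithm requires power-of-2 dimensions. Pad 173x173 to 256x256 (next power of 2).

Standard algorithm: 173^3 = 5177717 multiplications
Strassen's algorithm: 7^(log2(256)) = 7^8 = 5764801 multiplications
Difference: 5177717 - 5764801 = -587084 (Strassen uses MORE here due to padding overhead — for small or just-over-power-of-2 n, padding can outweigh the per-level savings)

Standard: 5177717 multiplications (173^3). Strassen: 5764801 multiplications (7^8, after padding to 256x256). Strassen reduces 8 recursive multiplications to 7 at each level.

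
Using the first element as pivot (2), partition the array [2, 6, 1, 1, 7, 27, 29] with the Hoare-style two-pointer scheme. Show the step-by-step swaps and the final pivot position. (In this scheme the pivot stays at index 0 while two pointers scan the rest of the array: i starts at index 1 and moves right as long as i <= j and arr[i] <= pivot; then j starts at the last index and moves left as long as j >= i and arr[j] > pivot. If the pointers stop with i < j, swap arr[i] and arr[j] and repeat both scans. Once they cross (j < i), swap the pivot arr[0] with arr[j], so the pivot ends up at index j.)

Hoare-style two-pointer partition with pivot = 2:

Initial array: [2, 6, 1, 1, 7, 27, 29]

Pointers start at i = 1, j = 6.
i stops at index 1 (arr[1]=6 > 2), j stops at index 3 (arr[3]=1 <= 2): swap arr[1] and arr[3], array becomes [2, 1, 1, 6, 7, 27, 29]
i ends at 3, j ends at 2: the pointers have crossed (j < i), so scanning stops.

Swap pivot arr[0] with arr[2] to place pivot at position 2: [1, 1, 2, 6, 7, 27, 29]
Pivot position: 2

After partitioning with pivot 2, the array becomes [1, 1, 2, 6, 7, 27, 29]. The pivot is placed at index 2. All elements to the left of the pivot are <= 2, and all elements to the right are > 2.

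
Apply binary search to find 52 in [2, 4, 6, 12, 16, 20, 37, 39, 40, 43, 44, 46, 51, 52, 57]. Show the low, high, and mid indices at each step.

Binary search for 52 in [2, 4, 6, 12, 16, 20, 37, 39, 40, 43, 44, 46, 51, 52, 57]:

lo=0, hi=14, mid=7, arr[mid]=39 -> 39 < 52, search right half
lo=8, hi=14, mid=11, arr[mid]=46 -> 46 < 52, search right half
lo=12, hi=14, mid=13, arr[mid]=52 -> Found target at index 13!

Binary search finds 52 at index 13 after 3 comparisons. The search repeatedly halves the search space by comparing with the middle element.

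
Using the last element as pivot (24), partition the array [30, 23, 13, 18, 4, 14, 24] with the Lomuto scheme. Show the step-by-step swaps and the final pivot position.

Lomuto partition with pivot = 24:

Initial array: [30, 23, 13, 18, 4, 14, 24]

arr[0]=30 > 24: no swap
arr[1]=23 <= 24: swap with position 0, array becomes [23, 30, 13, 18, 4, 14, 24]
arr[2]=13 <= 24: swap with position 1, array becomes [23, 13, 30, 18, 4, 14, 24]
arr[3]=18 <= 24: swap with position 2, array becomes [23, 13, 18, 30, 4, 14, 24]
arr[4]=4 <= 24: swap with position 3, array becomes [23, 13, 18, 4, 30, 14, 24]
arr[5]=14 <= 24: swap with position 4, array becomes [23, 13, 18, 4, 14, 30, 24]

Place pivot at position 5: [23, 13, 18, 4, 14, 24, 30]
Pivot position: 5

After partitioning with pivot 24, the array becomes [23, 13, 18, 4, 14, 24, 30]. The pivot is placed at index 5. All elements to the left of the pivot are <= 24, and all elements to the right are > 24.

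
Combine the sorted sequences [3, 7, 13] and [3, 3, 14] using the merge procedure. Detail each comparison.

Merging process:

Compare 3 vs 3: take 3 from left. Merged: [3]
Compare 7 vs 3: take 3 from right. Merged: [3, 3]
Compare 7 vs 3: take 3 from right. Merged: [3, 3, 3]
Compare 7 vs 14: take 7 from left. Merged: [3, 3, 3, 7]
Compare 13 vs 14: take 13 from left. Merged: [3, 3, 3, 7, 13]
Append remaining from right: [14]. Merged: [3, 3, 3, 7, 13, 14]

Final merged array: [3, 3, 3, 7, 13, 14]
Total comparisons: 5

The merged array is [3, 3, 3, 7, 13, 14], requiring 5 comparisons. The merge step runs in O(n) time where n is the total number of elements.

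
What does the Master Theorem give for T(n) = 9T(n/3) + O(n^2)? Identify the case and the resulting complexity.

Master Theorem for T(n) = 9T(n/3) + O(n^2):

a = 9, b = 3, c = 2
log_b(a) = log_3(9) = 2.0000

Case 2: c = 2 = log_3(9) = 2.0000
T(n) = O(n^2 log n) = O(n^2 log n)

For T(n) = 9T(n/3) + O(n^2): log_3(9) = 2.0000. This is Case 2 of the Master Theorem (c = log_b(a), equal work at all levels), giving O(n^2 log n).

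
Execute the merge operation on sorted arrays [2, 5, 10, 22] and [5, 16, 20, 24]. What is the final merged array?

Merging process:

Compare 2 vs 5: take 2 from left. Merged: [2]
Compare 5 vs 5: take 5 from left. Merged: [2, 5]
Compare 10 vs 5: take 5 from right. Merged: [2, 5, 5]
Compare 10 vs 16: take 10 from left. Merged: [2, 5, 5, 10]
Compare 22 vs 16: take 16 from right. Merged: [2, 5, 5, 10, 16]
Compare 22 vs 20: take 20 from right. Merged: [2, 5, 5, 10, 16, 20]
Compare 22 vs 24: take 22 from left. Merged: [2, 5, 5, 10, 16, 20, 22]
Append remaining from right: [24]. Merged: [2, 5, 5, 10, 16, 20, 22, 24]

Final merged array: [2, 5, 5, 10, 16, 20, 22, 24]
Total comparisons: 7

The merged array is [2, 5, 5, 10, 16, 20, 22, 24], requiring 7 comparisons. The merge step runs in O(n) time where n is the total number of elements.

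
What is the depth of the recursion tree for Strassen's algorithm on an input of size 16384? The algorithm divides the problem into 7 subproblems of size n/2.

For divide and conquer with division factor 2:

Problem sizes at each level:
Level 0: 16384
Level 1: 8192
Level 2: 4096
Level 3: 2048
Level 4: 1024
Level 5: 512
Level 6: 256
Level 7: 128
Level 8: 64
Level 9: 32
Level 10: 16
Level 11: 8
Level 12: 4
Level 13: 2
Level 14: 1

The root is level 0 and the size-1 base case is level 14 (the tree spans levels 0 through 14, i.e. 15 levels counting the root), so the depth is the number of divisions: log_2(16384) = 14

The recursion tree depth is log_2(16384) = 14. At each level, the problem size is divided by 2, so it takes 14 divisions to reduce to a base case of size 1. The algorithm makes 7 recursive calls at each level.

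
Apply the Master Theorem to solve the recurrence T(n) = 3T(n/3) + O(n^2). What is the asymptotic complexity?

Master Theorem for T(n) = 3T(n/3) + O(n^2):

a = 3, b = 3, c = 2
log_b(a) = log_3(3) = 1.0000

Case 3: c = 2 > log_3(3) = 1.0000
T(n) = O(n^2) = O(n^2)

For T(n) = 3T(n/3) + O(n^2): log_3(3) = 1.0000. This is Case 3 of the Master Theorem (c > log_b(a), work dominated by root), giving O(n^2).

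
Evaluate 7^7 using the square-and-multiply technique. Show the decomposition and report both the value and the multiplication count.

Computing 7^7 by squaring (build up from 7^1; each line after the first costs one multiplication):

7^1 = 7
7^2 = (7^1)^2 = 7^2 = 49
7^3 = 7 * 7^2 = 7 * 49 = 343
7^6 = (7^3)^2 = 343^2 = 117649
7^7 = 7 * 7^6 = 7 * 117649 = 823543

Result: 823543
Multiplications needed: 4 (4 lines after 7^1)

7^7 = 823543. Using exponentiation by squaring, this requires 4 multiplications. The key idea: if the exponent is even, square the half-power; if odd, multiply by the base once.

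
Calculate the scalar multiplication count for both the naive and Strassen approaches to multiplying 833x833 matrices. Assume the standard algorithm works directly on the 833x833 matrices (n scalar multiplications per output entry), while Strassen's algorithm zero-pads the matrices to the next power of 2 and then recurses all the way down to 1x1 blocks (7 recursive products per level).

Matrix multiplication for 833x833 matrices:

Strassen's algorithm requires power-of-2 dimensions. Pad 833x833 to 1024x1024 (next power of 2).

Standard algorithm: 833^3 = 578009537 multiplications
Strassen's algorithm: 7^(log2(1024)) = 7^10 = 282475249 multiplications
Savings: 578009537 - 282475249 = 295534288 multiplications

Standard: 578009537 multiplications (833^3). Strassen: 282475249 multiplications (7^10, after padding to 1024x1024). Strassen reduces 8 recursive multiplications to 7 at each level.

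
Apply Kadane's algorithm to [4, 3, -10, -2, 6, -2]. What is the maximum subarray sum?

Using Kadane's algorithm on [4, 3, -10, -2, 6, -2]:

Scanning through the array:
Position 1 (value 3): max_ending_here = 7, max_so_far = 7
Position 2 (value -10): max_ending_here = -3, max_so_far = 7
Position 3 (value -2): max_ending_here = -2, max_so_far = 7
Position 4 (value 6): max_ending_here = 6, max_so_far = 7
Position 5 (value -2): max_ending_here = 4, max_so_far = 7

Maximum subarray: [4, 3]
Maximum sum: 7

The maximum subarray is [4, 3] with sum 7. This subarray runs from index 0 to index 1.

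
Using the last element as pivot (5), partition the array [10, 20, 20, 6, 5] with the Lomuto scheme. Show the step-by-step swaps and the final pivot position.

Lomuto partition with pivot = 5:

Initial array: [10, 20, 20, 6, 5]

arr[0]=10 > 5: no swap
arr[1]=20 > 5: no swap
arr[2]=20 > 5: no swap
arr[3]=6 > 5: no swap

Place pivot at position 0: [5, 20, 20, 6, 10]
Pivot position: 0

After partitioning with pivot 5, the array becomes [5, 20, 20, 6, 10]. The pivot is placed at index 0. All elements to the left of the pivot are <= 5, and all elements to the right are > 5.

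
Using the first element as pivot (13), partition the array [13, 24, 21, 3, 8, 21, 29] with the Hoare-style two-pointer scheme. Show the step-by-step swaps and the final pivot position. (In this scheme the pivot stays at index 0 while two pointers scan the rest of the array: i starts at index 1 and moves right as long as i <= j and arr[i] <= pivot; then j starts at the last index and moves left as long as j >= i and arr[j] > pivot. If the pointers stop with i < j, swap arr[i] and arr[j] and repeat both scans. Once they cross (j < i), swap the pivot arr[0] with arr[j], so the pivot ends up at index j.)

Hoare-style two-pointer partition with pivot = 13:

Initial array: [13, 24, 21, 3, 8, 21, 29]

Pointers start at i = 1, j = 6.
i stops at index 1 (arr[1]=24 > 13), j stops at index 4 (arr[4]=8 <= 13): swap arr[1] and arr[4], array becomes [13, 8, 21, 3, 24, 21, 29]
i stops at index 2 (arr[2]=21 > 13), j stops at index 3 (arr[3]=3 <= 13): swap arr[2] and arr[3], array becomes [13, 8, 3, 21, 24, 21, 29]
i ends at 3, j ends at 2: the pointers have crossed (j < i), so scanning stops.

Swap pivot arr[0] with arr[2] to place pivot at position 2: [3, 8, 13, 21, 24, 21, 29]
Pivot position: 2

After partitioning with pivot 13, the array becomes [3, 8, 13, 21, 24, 21, 29]. The pivot is placed at index 2. All elements to the left of the pivot are <= 13, and all elements to the right are > 13.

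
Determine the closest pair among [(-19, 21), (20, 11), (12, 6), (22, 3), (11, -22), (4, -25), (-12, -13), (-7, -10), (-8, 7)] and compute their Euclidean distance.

Computing all pairwise distances among 9 points:

d((-19, 21), (20, 11)) = 40.2616
d((-19, 21), (12, 6)) = 34.4384
d((-19, 21), (22, 3)) = 44.7772
d((-19, 21), (11, -22)) = 52.4309
d((-19, 21), (4, -25)) = 51.4296
d((-19, 21), (-12, -13)) = 34.7131
d((-19, 21), (-7, -10)) = 33.2415
d((-19, 21), (-8, 7)) = 17.8045
d((20, 11), (12, 6)) = 9.434
d((20, 11), (22, 3)) = 8.2462
d((20, 11), (11, -22)) = 34.2053
d((20, 11), (4, -25)) = 39.3954
d((20, 11), (-12, -13)) = 40.0
d((20, 11), (-7, -10)) = 34.2053
d((20, 11), (-8, 7)) = 28.2843
d((12, 6), (22, 3)) = 10.4403
d((12, 6), (11, -22)) = 28.0179
d((12, 6), (4, -25)) = 32.0156
d((12, 6), (-12, -13)) = 30.6105
d((12, 6), (-7, -10)) = 24.8395
d((12, 6), (-8, 7)) = 20.025
d((22, 3), (11, -22)) = 27.313
d((22, 3), (4, -25)) = 33.2866
d((22, 3), (-12, -13)) = 37.5766
d((22, 3), (-7, -10)) = 31.7805
d((22, 3), (-8, 7)) = 30.2655
d((11, -22), (4, -25)) = 7.6158
d((11, -22), (-12, -13)) = 24.6982
d((11, -22), (-7, -10)) = 21.6333
d((11, -22), (-8, 7)) = 34.6699
d((4, -25), (-12, -13)) = 20.0
d((4, -25), (-7, -10)) = 18.6011
d((4, -25), (-8, 7)) = 34.176
d((-12, -13), (-7, -10)) = 5.831 <-- minimum
d((-12, -13), (-8, 7)) = 20.3961
d((-7, -10), (-8, 7)) = 17.0294

Closest pair: (-12, -13) and (-7, -10) with distance 5.831

The closest pair is (-12, -13) and (-7, -10) with Euclidean distance 5.831. For 9 points, brute-force pairwise comparison is shown above. For large n, the divide-and-conquer algorithm (sort by x, recurse on halves, check the dividing strip) achieves O(n log n).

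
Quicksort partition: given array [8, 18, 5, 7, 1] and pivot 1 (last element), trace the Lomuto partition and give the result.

Lomuto partition with pivot = 1:

Initial array: [8, 18, 5, 7, 1]

arr[0]=8 > 1: no swap
arr[1]=18 > 1: no swap
arr[2]=5 > 1: no swap
arr[3]=7 > 1: no swap

Place pivot at position 0: [1, 18, 5, 7, 8]
Pivot position: 0

After partitioning with pivot 1, the array becomes [1, 18, 5, 7, 8]. The pivot is placed at index 0. All elements to the left of the pivot are <= 1, and all elements to the right are > 1.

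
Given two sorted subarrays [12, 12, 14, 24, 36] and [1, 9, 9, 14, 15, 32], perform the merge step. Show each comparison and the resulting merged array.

Merging process:

Compare 12 vs 1: take 1 from right. Merged: [1]
Compare 12 vs 9: take 9 from right. Merged: [1, 9]
Compare 12 vs 9: take 9 from right. Merged: [1, 9, 9]
Compare 12 vs 14: take 12 from left. Merged: [1, 9, 9, 12]
Compare 12 vs 14: take 12 from left. Merged: [1, 9, 9, 12, 12]
Compare 14 vs 14: take 14 from left. Merged: [1, 9, 9, 12, 12, 14]
Compare 24 vs 14: take 14 from right. Merged: [1, 9, 9, 12, 12, 14, 14]
Compare 24 vs 15: take 15 from right. Merged: [1, 9, 9, 12, 12, 14, 14, 15]
Compare 24 vs 32: take 24 from left. Merged: [1, 9, 9, 12, 12, 14, 14, 15, 24]
Compare 36 vs 32: take 32 from right. Merged: [1, 9, 9, 12, 12, 14, 14, 15, 24, 32]
Append remaining from left: [36]. Merged: [1, 9, 9, 12, 12, 14, 14, 15, 24, 32, 36]

Final merged array: [1, 9, 9, 12, 12, 14, 14, 15, 24, 32, 36]
Total comparisons: 10

The merged array is [1, 9, 9, 12, 12, 14, 14, 15, 24, 32, 36], requiring 10 comparisons. The merge step runs in O(n) time where n is the total number of elements.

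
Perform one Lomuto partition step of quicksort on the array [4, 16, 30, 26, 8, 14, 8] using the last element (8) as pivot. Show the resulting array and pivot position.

Lomuto partition with pivot = 8:

Initial array: [4, 16, 30, 26, 8, 14, 8]

arr[0]=4 <= 8: swap with position 0, array becomes [4, 16, 30, 26, 8, 14, 8]
arr[1]=16 > 8: no swap
arr[2]=30 > 8: no swap
arr[3]=26 > 8: no swap
arr[4]=8 <= 8: swap with position 1, array becomes [4, 8, 30, 26, 16, 14, 8]
arr[5]=14 > 8: no swap

Place pivot at position 2: [4, 8, 8, 26, 16, 14, 30]
Pivot position: 2

After partitioning with pivot 8, the array becomes [4, 8, 8, 26, 16, 14, 30]. The pivot is placed at index 2. All elements to the left of the pivot are <= 8, and all elements to the right are > 8.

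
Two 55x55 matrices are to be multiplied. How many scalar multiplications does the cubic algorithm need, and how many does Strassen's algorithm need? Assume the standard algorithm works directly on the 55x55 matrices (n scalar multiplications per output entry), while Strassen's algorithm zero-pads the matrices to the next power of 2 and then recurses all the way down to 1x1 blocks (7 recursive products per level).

Matrix multiplication for 55x55 matrices:

Strassen's algorithm requires power-of-2 dimensions. Pad 55x55 to 64x64 (next power of 2).

Standard algorithm: 55^3 = 166375 multiplications
Strassen's algorithm: 7^(log2(64)) = 7^6 = 117649 multiplications
Savings: 166375 - 117649 = 48726 multiplications

Standard: 166375 multiplications (55^3). Strassen: 117649 multiplications (7^6, after padding to 64x64). Strassen reduces 8 recursive multiplications to 7 at each level.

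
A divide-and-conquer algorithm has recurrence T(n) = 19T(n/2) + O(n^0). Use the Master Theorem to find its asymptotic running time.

Master Theorem for T(n) = 19T(n/2) + O(n^0):

a = 19, b = 2, c = 0
log_b(a) = log_2(19) = 4.2479

Case 1: c = 0 < log_2(19) = 4.2479
T(n) = O(n^(log_2 19))

For T(n) = 19T(n/2) + O(n^0): log_2(19) = 4.2479. This is Case 1 of the Master Theorem (c < log_b(a), work dominated by leaves), giving O(n^(log_2 19)).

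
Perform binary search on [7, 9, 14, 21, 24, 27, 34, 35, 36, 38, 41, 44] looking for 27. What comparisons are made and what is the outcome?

Binary search for 27 in [7, 9, 14, 21, 24, 27, 34, 35, 36, 38, 41, 44]:

lo=0, hi=11, mid=5, arr[mid]=27 -> Found target at index 5!

Binary search finds 27 at index 5 after 1 comparisons. The search repeatedly halves the search space by comparing with the middle element.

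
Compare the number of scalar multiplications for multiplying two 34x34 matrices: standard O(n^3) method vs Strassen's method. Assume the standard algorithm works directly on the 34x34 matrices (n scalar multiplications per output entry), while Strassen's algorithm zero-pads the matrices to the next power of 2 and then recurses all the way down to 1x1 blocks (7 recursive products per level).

Matrix multiplication for 34x34 matrices:

Strassen's algorithm requires power-of-2 dimensions. Pad 34x34 to 64x64 (next power of 2).

Standard algorithm: 34^3 = 39304 multiplications
Strassen's algorithm: 7^(log2(64)) = 7^6 = 117649 multiplications
Difference: 39304 - 117649 = -78345 (Strassen uses MORE here due to padding overhead — for small or just-over-power-of-2 n, padding can outweigh the per-level savings)

Standard: 39304 multiplications (34^3). Strassen: 117649 multiplications (7^6, after padding to 64x64). Strassen reduces 8 recursive multiplications to 7 at each level.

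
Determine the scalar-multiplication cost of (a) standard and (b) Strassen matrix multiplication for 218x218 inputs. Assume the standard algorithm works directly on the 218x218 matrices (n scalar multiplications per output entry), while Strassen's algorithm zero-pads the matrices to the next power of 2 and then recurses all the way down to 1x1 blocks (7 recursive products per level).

Matrix multiplication for 218x218 matrices:

Strassen's algorithm requires power-of-2 dimensions. Pad 218x218 to 256x256 (next power of 2).

Standard algorithm: 218^3 = 10360232 multiplications
Strassen's algorithm: 7^(log2(256)) = 7^8 = 5764801 multiplications
Savings: 10360232 - 5764801 = 4595431 multiplications

Standard: 10360232 multiplications (218^3). Strassen: 5764801 multiplications (7^8, after padding to 256x256). Strassen reduces 8 recursive multiplications to 7 at each level.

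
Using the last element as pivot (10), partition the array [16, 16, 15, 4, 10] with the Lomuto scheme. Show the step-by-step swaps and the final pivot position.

Lomuto partition with pivot = 10:

Initial array: [16, 16, 15, 4, 10]

arr[0]=16 > 10: no swap
arr[1]=16 > 10: no swap
arr[2]=15 > 10: no swap
arr[3]=4 <= 10: swap with position 0, array becomes [4, 16, 15, 16, 10]

Place pivot at position 1: [4, 10, 15, 16, 16]
Pivot position: 1

After partitioning with pivot 10, the array becomes [4, 10, 15, 16, 16]. The pivot is placed at index 1. All elements to the left of the pivot are <= 10, and all elements to the right are > 10.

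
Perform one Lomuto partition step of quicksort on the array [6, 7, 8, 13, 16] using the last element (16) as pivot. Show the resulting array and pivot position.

Lomuto partition with pivot = 16:

Initial array: [6, 7, 8, 13, 16]

arr[0]=6 <= 16: swap with position 0, array becomes [6, 7, 8, 13, 16]
arr[1]=7 <= 16: swap with position 1, array becomes [6, 7, 8, 13, 16]
arr[2]=8 <= 16: swap with position 2, array becomes [6, 7, 8, 13, 16]
arr[3]=13 <= 16: swap with position 3, array becomes [6, 7, 8, 13, 16]

Place pivot at position 4: [6, 7, 8, 13, 16]
Pivot position: 4

After partitioning with pivot 16, the array becomes [6, 7, 8, 13, 16]. The pivot is placed at index 4. All elements to the left of the pivot are <= 16, and all elements to the right are > 16.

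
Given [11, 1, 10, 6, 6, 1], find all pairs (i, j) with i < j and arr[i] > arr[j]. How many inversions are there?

Finding inversions in [11, 1, 10, 6, 6, 1]:

(0, 1): arr[0]=11 > arr[1]=1
(0, 2): arr[0]=11 > arr[2]=10
(0, 3): arr[0]=11 > arr[3]=6
(0, 4): arr[0]=11 > arr[4]=6
(0, 5): arr[0]=11 > arr[5]=1
(2, 3): arr[2]=10 > arr[3]=6
(2, 4): arr[2]=10 > arr[4]=6
(2, 5): arr[2]=10 > arr[5]=1
(3, 5): arr[3]=6 > arr[5]=1
(4, 5): arr[4]=6 > arr[5]=1

Total inversions: 10

The array has 10 inversion(s): (0,1), (0,2), (0,3), (0,4), (0,5), (2,3), (2,4), (2,5), (3,5), (4,5). Each pair (i,j) satisfies i < j and arr[i] > arr[j].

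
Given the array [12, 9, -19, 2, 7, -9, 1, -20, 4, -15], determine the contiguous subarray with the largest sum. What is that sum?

Using Kadane's algorithm on [12, 9, -19, 2, 7, -9, 1, -20, 4, -15]:

Scanning through the array:
Position 1 (value 9): max_ending_here = 21, max_so_far = 21
Position 2 (value -19): max_ending_here = 2, max_so_far = 21
Position 3 (value 2): max_ending_here = 4, max_so_far = 21
Position 4 (value 7): max_ending_here = 11, max_so_far = 21
Position 5 (value -9): max_ending_here = 2, max_so_far = 21
Position 6 (value 1): max_ending_here = 3, max_so_far = 21
Position 7 (value -20): max_ending_here = -17, max_so_far = 21
Position 8 (value 4): max_ending_here = 4, max_so_far = 21
Position 9 (value -15): max_ending_here = -11, max_so_far = 21

Maximum subarray: [12, 9]
Maximum sum: 21

The maximum subarray is [12, 9] with sum 21. This subarray runs from index 0 to index 1.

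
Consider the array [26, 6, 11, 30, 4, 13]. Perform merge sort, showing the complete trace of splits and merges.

Merge sort trace:

Split: [26, 6, 11, 30, 4, 13] -> [26, 6, 11] and [30, 4, 13]
  Split: [26, 6, 11] -> [26] and [6, 11]
    Split: [6, 11] -> [6] and [11]
    Merge: [6] + [11] -> [6, 11]
  Merge: [26] + [6, 11] -> [6, 11, 26]
  Split: [30, 4, 13] -> [30] and [4, 13]
    Split: [4, 13] -> [4] and [13]
    Merge: [4] + [13] -> [4, 13]
  Merge: [30] + [4, 13] -> [4, 13, 30]
Merge: [6, 11, 26] + [4, 13, 30] -> [4, 6, 11, 13, 26, 30]

Final sorted array: [4, 6, 11, 13, 26, 30]

The merge sort proceeds by recursively splitting the array and merging sorted halves.
After all merges, the sorted array is [4, 6, 11, 13, 26, 30].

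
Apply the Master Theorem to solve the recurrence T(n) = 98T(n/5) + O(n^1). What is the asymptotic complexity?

Master Theorem for T(n) = 98T(n/5) + O(n^1):

a = 98, b = 5, c = 1
log_b(a) = log_5(98) = 2.8488

Case 1: c = 1 < log_5(98) = 2.8488
T(n) = O(n^(log_5 98))

For T(n) = 98T(n/5) + O(n^1): log_5(98) = 2.8488. This is Case 1 of the Master Theorem (c < log_b(a), work dominated by leaves), giving O(n^(log_5 98)).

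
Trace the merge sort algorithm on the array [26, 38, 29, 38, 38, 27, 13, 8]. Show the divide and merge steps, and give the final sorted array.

Merge sort trace:

Split: [26, 38, 29, 38, 38, 27, 13, 8] -> [26, 38, 29, 38] and [38, 27, 13, 8]
  Split: [26, 38, 29, 38] -> [26, 38] and [29, 38]
    Split: [26, 38] -> [26] and [38]
    Merge: [26] + [38] -> [26, 38]
    Split: [29, 38] -> [29] and [38]
    Merge: [29] + [38] -> [29, 38]
  Merge: [26, 38] + [29, 38] -> [26, 29, 38, 38]
  Split: [38, 27, 13, 8] -> [38, 27] and [13, 8]
    Split: [38, 27] -> [38] and [27]
    Merge: [38] + [27] -> [27, 38]
    Split: [13, 8] -> [13] and [8]
    Merge: [13] + [8] -> [8, 13]
  Merge: [27, 38] + [8, 13] -> [8, 13, 27, 38]
Merge: [26, 29, 38, 38] + [8, 13, 27, 38] -> [8, 13, 26, 27, 29, 38, 38, 38]

Final sorted array: [8, 13, 26, 27, 29, 38, 38, 38]

The merge sort proceeds by recursively splitting the array and merging sorted halves.
After all merges, the sorted array is [8, 13, 26, 27, 29, 38, 38, 38].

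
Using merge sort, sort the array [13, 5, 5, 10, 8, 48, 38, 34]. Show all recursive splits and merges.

Merge sort trace:

Split: [13, 5, 5, 10, 8, 48, 38, 34] -> [13, 5, 5, 10] and [8, 48, 38, 34]
  Split: [13, 5, 5, 10] -> [13, 5] and [5, 10]
    Split: [13, 5] -> [13] and [5]
    Merge: [13] + [5] -> [5, 13]
    Split: [5, 10] -> [5] and [10]
    Merge: [5] + [10] -> [5, 10]
  Merge: [5, 13] + [5, 10] -> [5, 5, 10, 13]
  Split: [8, 48, 38, 34] -> [8, 48] and [38, 34]
    Split: [8, 48] -> [8] and [48]
    Merge: [8] + [48] -> [8, 48]
    Split: [38, 34] -> [38] and [34]
    Merge: [38] + [34] -> [34, 38]
  Merge: [8, 48] + [34, 38] -> [8, 34, 38, 48]
Merge: [5, 5, 10, 13] + [8, 34, 38, 48] -> [5, 5, 8, 10, 13, 34, 38, 48]

Final sorted array: [5, 5, 8, 10, 13, 34, 38, 48]

The merge sort proceeds by recursively splitting the array and merging sorted halves.
After all merges, the sorted array is [5, 5, 8, 10, 13, 34, 38, 48].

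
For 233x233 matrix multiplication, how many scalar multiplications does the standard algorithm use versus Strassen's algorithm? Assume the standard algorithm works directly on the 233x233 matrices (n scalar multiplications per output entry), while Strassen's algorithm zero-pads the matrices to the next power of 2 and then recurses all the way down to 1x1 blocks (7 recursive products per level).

Matrix multiplication for 233x233 matrices:

Strassen's algorithm requires power-of-2 dimensions. Pad 233x233 to 256x256 (next power of 2).

Standard algorithm: 233^3 = 12649337 multiplications
Strassen's algorithm: 7^(log2(256)) = 7^8 = 5764801 multiplications
Savings: 12649337 - 5764801 = 6884536 multiplications

Standard: 12649337 multiplications (233^3). Strassen: 5764801 multiplications (7^8, after padding to 256x256). Strassen reduces 8 recursive multiplications to 7 at each level.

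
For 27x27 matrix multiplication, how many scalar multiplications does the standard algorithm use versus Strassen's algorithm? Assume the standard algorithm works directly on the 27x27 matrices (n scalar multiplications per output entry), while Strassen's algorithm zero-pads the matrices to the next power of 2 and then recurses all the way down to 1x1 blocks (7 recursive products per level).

Matrix multiplication for 27x27 matrices:

Strassen's algorithm requires power-of-2 dimensions. Pad 27x27 to 32x32 (next power of 2).

Standard algorithm: 27^3 = 19683 multiplications
Strassen's algorithm: 7^(log2(32)) = 7^5 = 16807 multiplications
Savings: 19683 - 16807 = 2876 multiplications

Standard: 19683 multiplications (27^3). Strassen: 16807 multiplications (7^5, after padding to 32x32). Strassen reduces 8 recursive multiplications to 7 at each level.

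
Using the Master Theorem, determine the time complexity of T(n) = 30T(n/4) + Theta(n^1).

Master Theorem for T(n) = 30T(n/4) + O(n^1):

a = 30, b = 4, c = 1
log_b(a) = log_4(30) = 2.4534

Case 1: c = 1 < log_4(30) = 2.4534
T(n) = O(n^(log_4 30))

For T(n) = 30T(n/4) + O(n^1): log_4(30) = 2.4534. This is Case 1 of the Master Theorem (c < log_b(a), work dominated by leaves), giving O(n^(log_4 30)).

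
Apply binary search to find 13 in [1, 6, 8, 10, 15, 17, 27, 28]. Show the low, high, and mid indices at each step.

Binary search for 13 in [1, 6, 8, 10, 15, 17, 27, 28]:

lo=0, hi=7, mid=3, arr[mid]=10 -> 10 < 13, search right half
lo=4, hi=7, mid=5, arr[mid]=17 -> 17 > 13, search left half
lo=4, hi=4, mid=4, arr[mid]=15 -> 15 > 13, search left half
lo=4 > hi=3, target 13 not found

Binary search determines that 13 is not in the array after 3 comparisons. The search space was exhausted without finding the target.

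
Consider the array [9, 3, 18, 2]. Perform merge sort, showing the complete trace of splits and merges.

Merge sort trace:

Split: [9, 3, 18, 2] -> [9, 3] and [18, 2]
  Split: [9, 3] -> [9] and [3]
  Merge: [9] + [3] -> [3, 9]
  Split: [18, 2] -> [18] and [2]
  Merge: [18] + [2] -> [2, 18]
Merge: [3, 9] + [2, 18] -> [2, 3, 9, 18]

Final sorted array: [2, 3, 9, 18]

The merge sort proceeds by recursively splitting the array and merging sorted halves.
After all merges, the sorted array is [2, 3, 9, 18].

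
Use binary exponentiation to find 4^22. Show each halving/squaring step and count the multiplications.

Computing 4^22 by squaring (build up from 4^1; each line after the first costs one multiplication):

4^1 = 4
4^2 = (4^1)^2 = 4^2 = 16
4^4 = (4^2)^2 = 16^2 = 256
4^5 = 4 * 4^4 = 4 * 256 = 1024
4^10 = (4^5)^2 = 1024^2 = 1048576
4^11 = 4 * 4^10 = 4 * 1048576 = 4194304
4^22 = (4^11)^2 = 4194304^2 = 17592186044416

Result: 17592186044416
Multiplications needed: 6 (6 lines after 4^1)

4^22 = 17592186044416. Using exponentiation by squaring, this requires 6 multiplications. The key idea: if the exponent is even, square the half-power; if odd, multiply by the base once.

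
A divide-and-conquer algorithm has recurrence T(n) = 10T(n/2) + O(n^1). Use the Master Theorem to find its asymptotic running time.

Master Theorem for T(n) = 10T(n/2) + O(n^1):

a = 10, b = 2, c = 1
log_b(a) = log_2(10) = 3.3219

Case 1: c = 1 < log_2(10) = 3.3219
T(n) = O(n^(log_2 10))

For T(n) = 10T(n/2) + O(n^1): log_2(10) = 3.3219. This is Case 1 of the Master Theorem (c < log_b(a), work dominated by leaves), giving O(n^(log_2 10)).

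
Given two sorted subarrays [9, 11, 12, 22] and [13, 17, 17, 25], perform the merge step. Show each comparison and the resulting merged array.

Merging process:

Compare 9 vs 13: take 9 from left. Merged: [9]
Compare 11 vs 13: take 11 from left. Merged: [9, 11]
Compare 12 vs 13: take 12 from left. Merged: [9, 11, 12]
Compare 22 vs 13: take 13 from right. Merged: [9, 11, 12, 13]
Compare 22 vs 17: take 17 from right. Merged: [9, 11, 12, 13, 17]
Compare 22 vs 17: take 17 from right. Merged: [9, 11, 12, 13, 17, 17]
Compare 22 vs 25: take 22 from left. Merged: [9, 11, 12, 13, 17, 17, 22]
Append remaining from right: [25]. Merged: [9, 11, 12, 13, 17, 17, 22, 25]

Final merged array: [9, 11, 12, 13, 17, 17, 22, 25]
Total comparisons: 7

The merged array is [9, 11, 12, 13, 17, 17, 22, 25], requiring 7 comparisons. The merge step runs in O(n) time where n is the total number of elements.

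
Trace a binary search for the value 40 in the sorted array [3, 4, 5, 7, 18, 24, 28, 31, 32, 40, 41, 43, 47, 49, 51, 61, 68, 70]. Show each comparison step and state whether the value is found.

Binary search for 40 in [3, 4, 5, 7, 18, 24, 28, 31, 32, 40, 41, 43, 47, 49, 51, 61, 68, 70]:

lo=0, hi=17, mid=8, arr[mid]=32 -> 32 < 40, search right half
lo=9, hi=17, mid=13, arr[mid]=49 -> 49 > 40, search left half
lo=9, hi=12, mid=10, arr[mid]=41 -> 41 > 40, search left half
lo=9, hi=9, mid=9, arr[mid]=40 -> Found target at index 9!

Binary search finds 40 at index 9 after 4 comparisons. The search repeatedly halves the search space by comparing with the middle element.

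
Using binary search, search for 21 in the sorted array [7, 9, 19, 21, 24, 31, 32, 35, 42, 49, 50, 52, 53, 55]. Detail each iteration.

Binary search for 21 in [7, 9, 19, 21, 24, 31, 32, 35, 42, 49, 50, 52, 53, 55]:

lo=0, hi=13, mid=6, arr[mid]=32 -> 32 > 21, search left half
lo=0, hi=5, mid=2, arr[mid]=19 -> 19 < 21, search right half
lo=3, hi=5, mid=4, arr[mid]=24 -> 24 > 21, search left half
lo=3, hi=3, mid=3, arr[mid]=21 -> Found target at index 3!

Binary search finds 21 at index 3 after 4 comparisons. The search repeatedly halves the search space by comparing with the middle element.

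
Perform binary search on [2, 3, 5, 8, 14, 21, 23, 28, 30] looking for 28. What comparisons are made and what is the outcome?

Binary search for 28 in [2, 3, 5, 8, 14, 21, 23, 28, 30]:

lo=0, hi=8, mid=4, arr[mid]=14 -> 14 < 28, search right half
lo=5, hi=8, mid=6, arr[mid]=23 -> 23 < 28, search right half
lo=7, hi=8, mid=7, arr[mid]=28 -> Found target at index 7!

Binary search finds 28 at index 7 after 3 comparisons. The search repeatedly halves the search space by comparing with the middle element.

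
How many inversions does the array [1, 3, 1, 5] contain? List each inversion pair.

Finding inversions in [1, 3, 1, 5]:

(1, 2): arr[1]=3 > arr[2]=1

Total inversions: 1

The array has 1 inversion(s): (1,2). Each pair (i,j) satisfies i < j and arr[i] > arr[j].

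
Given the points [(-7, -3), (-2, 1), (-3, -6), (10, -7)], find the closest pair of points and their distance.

Computing all pairwise distances among 4 points:

d((-7, -3), (-2, 1)) = 6.4031
d((-7, -3), (-3, -6)) = 5.0 <-- minimum
d((-7, -3), (10, -7)) = 17.4642
d((-2, 1), (-3, -6)) = 7.0711
d((-2, 1), (10, -7)) = 14.4222
d((-3, -6), (10, -7)) = 13.0384

Closest pair: (-7, -3) and (-3, -6) with distance 5.0

The closest pair is (-7, -3) and (-3, -6) with Euclidean distance 5.0. For 4 points, brute-force pairwise comparison is shown above. For large n, the divide-and-conquer algorithm (sort by x, recurse on halves, check the dividing strip) achieves O(n log n).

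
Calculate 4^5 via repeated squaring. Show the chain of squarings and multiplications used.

Computing 4^5 by squaring (build up from 4^1; each line after the first costs one multiplication):

4^1 = 4
4^2 = (4^1)^2 = 4^2 = 16
4^4 = (4^2)^2 = 16^2 = 256
4^5 = 4 * 4^4 = 4 * 256 = 1024

Result: 1024
Multiplications needed: 3 (3 lines after 4^1)

4^5 = 1024. Using exponentiation by squaring, this requires 3 multiplications. The key idea: if the exponent is even, square the half-power; if odd, multiply by the base once.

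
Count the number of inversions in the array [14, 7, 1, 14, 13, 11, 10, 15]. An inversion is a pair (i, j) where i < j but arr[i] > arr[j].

Finding inversions in [14, 7, 1, 14, 13, 11, 10, 15]:

(0, 1): arr[0]=14 > arr[1]=7
(0, 2): arr[0]=14 > arr[2]=1
(0, 4): arr[0]=14 > arr[4]=13
(0, 5): arr[0]=14 > arr[5]=11
(0, 6): arr[0]=14 > arr[6]=10
(1, 2): arr[1]=7 > arr[2]=1
(3, 4): arr[3]=14 > arr[4]=13
(3, 5): arr[3]=14 > arr[5]=11
(3, 6): arr[3]=14 > arr[6]=10
(4, 5): arr[4]=13 > arr[5]=11
(4, 6): arr[4]=13 > arr[6]=10
(5, 6): arr[5]=11 > arr[6]=10

Total inversions: 12

The array has 12 inversion(s): (0,1), (0,2), (0,4), (0,5), (0,6), (1,2), (3,4), (3,5), (3,6), (4,5), (4,6), (5,6). Each pair (i,j) satisfies i < j and arr[i] > arr[j].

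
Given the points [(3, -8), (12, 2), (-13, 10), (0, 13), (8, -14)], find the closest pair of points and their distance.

Computing all pairwise distances among 5 points:

d((3, -8), (12, 2)) = 13.4536
d((3, -8), (-13, 10)) = 24.0832
d((3, -8), (0, 13)) = 21.2132
d((3, -8), (8, -14)) = 7.8102 <-- minimum
d((12, 2), (-13, 10)) = 26.2488
d((12, 2), (0, 13)) = 16.2788
d((12, 2), (8, -14)) = 16.4924
d((-13, 10), (0, 13)) = 13.3417
d((-13, 10), (8, -14)) = 31.8904
d((0, 13), (8, -14)) = 28.1603

Closest pair: (3, -8) and (8, -14) with distance 7.8102

The closest pair is (3, -8) and (8, -14) with Euclidean distance 7.8102. For 5 points, brute-force pairwise comparison is shown above. For large n, the divide-and-conquer algorithm (sort by x, recurse on halves, check the dividing strip) achieves O(n log n).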